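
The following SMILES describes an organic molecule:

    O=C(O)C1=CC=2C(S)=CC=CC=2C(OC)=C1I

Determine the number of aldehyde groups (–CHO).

0

Scan the SMILES for the aldehyde motif — none present.
Groups that are present: 1 carboxylic acid, 1 ether, 1 thiol.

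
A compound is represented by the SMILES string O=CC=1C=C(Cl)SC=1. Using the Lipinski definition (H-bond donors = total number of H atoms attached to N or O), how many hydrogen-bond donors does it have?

Donors: find every N or O and count the H atoms it carries.
  atom 1 (O): bond orders sum to 2 → 0 H
Lipinski HBD = 0.

0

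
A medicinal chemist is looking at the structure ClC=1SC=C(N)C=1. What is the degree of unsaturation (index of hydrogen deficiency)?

Molecular formula: C4H4ClNS.
DoU = (2C + 2 + N − H − X) / 2, where X is the halogen count and O/S are ignored.
    = (2·4 + 2 + 1 − 4 − 1) / 2 = 6 / 2 = 3.

3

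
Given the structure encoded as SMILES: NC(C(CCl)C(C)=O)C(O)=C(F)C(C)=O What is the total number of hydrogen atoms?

Walk through each heavy atom and fill implicit hydrogens from standard valence (C 4, N 3, O 2, S 2, halogen 1):
  atom 1: N, bond orders sum to 1 (valence 3) → 2 H
  atom 2: C, bond orders sum to 3 (valence 4) → 1 H
  atom 3: C, bond orders sum to 3 (valence 4) → 1 H
  atom 4: C, bond orders sum to 2 (valence 4) → 2 H
  atom 5: Cl (halogen, monovalent) → 0 H
  atom 6: C, bond orders sum to 4 (valence 4) → 0 H
  atom 7: C, bond orders sum to 1 (valence 4) → 3 H
  atom 8: O, bond orders sum to 2 (valence 2) → 0 H
  atom 9: C, bond orders sum to 4 (valence 4) → 0 H
  atom 10: O, bond orders sum to 1 (valence 2) → 1 H
  atom 11: C, bond orders sum to 4 (valence 4) → 0 H
  atom 12: F (halogen, monovalent) → 0 H
  atom 13: C, bond orders sum to 4 (valence 4) → 0 H
  atom 14: C, bond orders sum to 1 (valence 4) → 3 H
  atom 15: O, bond orders sum to 2 (valence 2) → 0 H
Total hydrogens: 13.

13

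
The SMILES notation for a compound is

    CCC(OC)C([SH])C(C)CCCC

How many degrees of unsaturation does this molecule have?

0

Degree of unsaturation = (number of rings) + (number of π bonds).
Ring closures in the SMILES: 0.
π bonds: none → 0 DoU from unsaturation.
Total DoU = 0 + 0 = 0.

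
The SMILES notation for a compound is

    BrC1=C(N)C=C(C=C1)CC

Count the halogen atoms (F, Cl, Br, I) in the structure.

Halogen atoms appear at heavy-atom position 1 (1×Br).
Other groups present: 1 primary amine.
Halogen count: 1.

1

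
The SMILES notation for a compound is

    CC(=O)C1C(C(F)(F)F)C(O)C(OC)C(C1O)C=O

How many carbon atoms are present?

11

Count every carbon token in the SMILES (each C, including those in ring-closure positions and inside branches).
Carbon count: 11.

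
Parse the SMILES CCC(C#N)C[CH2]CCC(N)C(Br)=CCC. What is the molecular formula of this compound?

Walk through each heavy atom and fill implicit hydrogens from standard valence (C 4, N 3, O 2, S 2, halogen 1):
  atom 1: C, bond orders sum to 1 (valence 4) → 3 H
  atom 2: C, bond orders sum to 2 (valence 4) → 2 H
  atom 3: C, bond orders sum to 3 (valence 4) → 1 H
  atom 4: C, bond orders sum to 4 (valence 4) → 0 H
  atom 5: N, bond orders sum to 3 (valence 3) → 0 H
  atom 6: C, bond orders sum to 2 (valence 4) → 2 H
  atom 7: C with explicit H count 2
  atom 8: C, bond orders sum to 2 (valence 4) → 2 H
  atom 9: C, bond orders sum to 2 (valence 4) → 2 H
  atom 10: C, bond orders sum to 3 (valence 4) → 1 H
  atom 11: N, bond orders sum to 1 (valence 3) → 2 H
  atom 12: C, bond orders sum to 4 (valence 4) → 0 H
  atom 13: Br (halogen, monovalent) → 0 H
  atom 14: C, bond orders sum to 3 (valence 4) → 1 H
  atom 15: C, bond orders sum to 2 (valence 4) → 2 H
  atom 16: C, bond orders sum to 1 (valence 4) → 3 H
Totals → C:13, H:23, Br:1, N:2.

C13H23BrN2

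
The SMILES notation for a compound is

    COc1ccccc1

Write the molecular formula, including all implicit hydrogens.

Walk through each heavy atom and fill implicit hydrogens from standard valence (C 4, N 3, O 2, S 2, halogen 1); for lowercase aromatic atoms, an aromatic c carries 1 H when it has two neighbours and 0 H with three, and aromatic n carries 0 H:
  atom 1: C, bond orders sum to 1 (valence 4) → 3 H
  atom 2: O, bond orders sum to 2 (valence 2) → 0 H
  atom 3: aromatic c, 3 neighbours → 0 H
  atom 4: aromatic c, 2 neighbours → 1 H
  atom 5: aromatic c, 2 neighbours → 1 H
  atom 6: aromatic c, 2 neighbours → 1 H
  atom 7: aromatic c, 2 neighbours → 1 H
  atom 8: aromatic c, 2 neighbours → 1 H
Totals → C:7, H:8, O:1.

C7H8O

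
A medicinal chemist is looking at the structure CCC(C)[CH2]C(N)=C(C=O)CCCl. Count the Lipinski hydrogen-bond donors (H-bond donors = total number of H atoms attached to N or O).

2

Donors: find every N or O and count the H atoms it carries.
  atom 7 (N): bond orders sum to 1 → 2 H
  atom 10 (O): bond orders sum to 2 → 0 H
Lipinski HBD = 2.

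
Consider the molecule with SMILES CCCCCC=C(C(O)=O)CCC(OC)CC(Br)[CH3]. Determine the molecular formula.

C15H27BrO3

Walk through each heavy atom and fill implicit hydrogens from standard valence (C 4, N 3, O 2, S 2, halogen 1):
  atom 1: C, bond orders sum to 1 (valence 4) → 3 H
  atom 2: C, bond orders sum to 2 (valence 4) → 2 H
  atom 3: C, bond orders sum to 2 (valence 4) → 2 H
  atom 4: C, bond orders sum to 2 (valence 4) → 2 H
  atom 5: C, bond orders sum to 2 (valence 4) → 2 H
  atom 6: C, bond orders sum to 3 (valence 4) → 1 H
  atom 7: C, bond orders sum to 4 (valence 4) → 0 H
  atom 8: C, bond orders sum to 4 (valence 4) → 0 H
  atom 9: O, bond orders sum to 1 (valence 2) → 1 H
  atom 10: O, bond orders sum to 2 (valence 2) → 0 H
  atom 11: C, bond orders sum to 2 (valence 4) → 2 H
  atom 12: C, bond orders sum to 2 (valence 4) → 2 H
  atom 13: C, bond orders sum to 3 (valence 4) → 1 H
  atom 14: O, bond orders sum to 2 (valence 2) → 0 H
  atom 15: C, bond orders sum to 1 (valence 4) → 3 H
  atom 16: C, bond orders sum to 2 (valence 4) → 2 H
  atom 17: C, bond orders sum to 3 (valence 4) → 1 H
  atom 18: Br (halogen, monovalent) → 0 H
  atom 19: C with explicit H count 3
Totals → C:15, H:27, Br:1, O:3.
In Hill order: C15H27BrO3.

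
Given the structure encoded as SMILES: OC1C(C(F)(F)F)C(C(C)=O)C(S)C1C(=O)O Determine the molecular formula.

C9H11F3O4S

Walk through each heavy atom and fill implicit hydrogens from standard valence (C 4, N 3, O 2, S 2, halogen 1):
  atom 1: O, bond orders sum to 1 (valence 2) → 1 H
  atom 2: C, bond orders sum to 3 (valence 4) → 1 H
  atom 3: C, bond orders sum to 3 (valence 4) → 1 H
  atom 4: C, bond orders sum to 4 (valence 4) → 0 H
  atom 5: F (halogen, monovalent) → 0 H
  atom 6: F (halogen, monovalent) → 0 H
  atom 7: F (halogen, monovalent) → 0 H
  atom 8: C, bond orders sum to 3 (valence 4) → 1 H
  atom 9: C, bond orders sum to 4 (valence 4) → 0 H
  atom 10: C, bond orders sum to 1 (valence 4) → 3 H
  atom 11: O, bond orders sum to 2 (valence 2) → 0 H
  atom 12: C, bond orders sum to 3 (valence 4) → 1 H
  atom 13: S, bond orders sum to 1 (valence 2) → 1 H
  atom 14: C, bond orders sum to 3 (valence 4) → 1 H
  atom 15: C, bond orders sum to 4 (valence 4) → 0 H
  atom 16: O, bond orders sum to 2 (valence 2) → 0 H
  atom 17: O, bond orders sum to 1 (valence 2) → 1 H
Totals → C:9, H:11, F:3, O:4, S:1.
In Hill order: C9H11F3O4S.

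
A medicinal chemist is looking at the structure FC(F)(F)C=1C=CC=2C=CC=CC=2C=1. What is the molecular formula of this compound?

Walk through each heavy atom and fill implicit hydrogens from standard valence (C 4, N 3, O 2, S 2, halogen 1):
  atom 1: F (halogen, monovalent) → 0 H
  atom 2: C, bond orders sum to 4 (valence 4) → 0 H
  atom 3: F (halogen, monovalent) → 0 H
  atom 4: F (halogen, monovalent) → 0 H
  atom 5: C, bond orders sum to 4 (valence 4) → 0 H
  atom 6: C, bond orders sum to 3 (valence 4) → 1 H
  atom 7: C, bond orders sum to 3 (valence 4) → 1 H
  atom 8: C, bond orders sum to 4 (valence 4) → 0 H
  atom 9: C, bond orders sum to 3 (valence 4) → 1 H
  atom 10: C, bond orders sum to 3 (valence 4) → 1 H
  atom 11: C, bond orders sum to 3 (valence 4) → 1 H
  atom 12: C, bond orders sum to 3 (valence 4) → 1 H
  atom 13: C, bond orders sum to 4 (valence 4) → 0 H
  atom 14: C, bond orders sum to 3 (valence 4) → 1 H
Totals → C:11, H:7, F:3.
In Hill order: C11H7F3.

C11H7F3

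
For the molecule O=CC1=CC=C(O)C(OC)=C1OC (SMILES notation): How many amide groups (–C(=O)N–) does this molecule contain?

0

Scan the SMILES for the amide motif — none present.
Groups that are present: 1 aldehyde, 2 ether, 1 hydroxyl.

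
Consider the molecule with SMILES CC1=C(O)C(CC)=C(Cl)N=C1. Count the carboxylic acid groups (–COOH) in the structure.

0

Scan the SMILES for the carboxylic acid motif — none present.
Groups that are present: 1 hydroxyl.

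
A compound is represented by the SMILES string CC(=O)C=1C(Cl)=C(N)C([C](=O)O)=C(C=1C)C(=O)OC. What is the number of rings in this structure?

In SMILES, each pair of matching ring-closure digits denotes one ring-closing bond; the number of such bonds equals the number of independent rings.
Ring-closure bonds here: 1.

1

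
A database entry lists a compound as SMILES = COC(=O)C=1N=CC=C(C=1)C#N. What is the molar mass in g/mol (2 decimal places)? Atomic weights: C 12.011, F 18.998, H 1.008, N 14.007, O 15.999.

First, the molecular formula is C8H6N2O2 (counting implicit H from valence).
  C: 8 × 12.011 = 96.088
  H: 6 × 1.008 = 6.048
  N: 2 × 14.007 = 28.014
  O: 2 × 15.999 = 31.998
Sum: 8×12.011 + 6×1.008 + 2×14.007 + 2×15.999 = 162.148 → 162.15 g/mol.

162.15 g/mol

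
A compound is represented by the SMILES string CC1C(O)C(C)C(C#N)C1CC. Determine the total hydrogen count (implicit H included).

17

Walk through each heavy atom and fill implicit hydrogens from standard valence (C 4, N 3, O 2, S 2, halogen 1):
  atom 1: C, bond orders sum to 1 (valence 4) → 3 H
  atom 2: C, bond orders sum to 3 (valence 4) → 1 H
  atom 3: C, bond orders sum to 3 (valence 4) → 1 H
  atom 4: O, bond orders sum to 1 (valence 2) → 1 H
  atom 5: C, bond orders sum to 3 (valence 4) → 1 H
  atom 6: C, bond orders sum to 1 (valence 4) → 3 H
  atom 7: C, bond orders sum to 3 (valence 4) → 1 H
  atom 8: C, bond orders sum to 4 (valence 4) → 0 H
  atom 9: N, bond orders sum to 3 (valence 3) → 0 H
  atom 10: C, bond orders sum to 3 (valence 4) → 1 H
  atom 11: C, bond orders sum to 2 (valence 4) → 2 H
  atom 12: C, bond orders sum to 1 (valence 4) → 3 H
Total hydrogens: 17.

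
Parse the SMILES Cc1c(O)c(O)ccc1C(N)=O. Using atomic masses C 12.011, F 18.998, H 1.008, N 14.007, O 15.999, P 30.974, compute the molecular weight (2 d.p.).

167.16 g/mol

First, the molecular formula is C8H9NO3 (counting implicit H from valence).
  C: 8 × 12.011 = 96.088
  H: 9 × 1.008 = 9.072
  N: 1 × 14.007 = 14.007
  O: 3 × 15.999 = 47.997
Sum: 8×12.011 + 9×1.008 + 1×14.007 + 3×15.999 = 167.164 → 167.16 g/mol.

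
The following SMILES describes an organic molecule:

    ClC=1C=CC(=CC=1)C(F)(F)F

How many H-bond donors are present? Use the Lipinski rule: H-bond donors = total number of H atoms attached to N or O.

Donors: find every N or O and count the H atoms it carries.
  (no N or O atoms present)
Lipinski HBD = 0.

0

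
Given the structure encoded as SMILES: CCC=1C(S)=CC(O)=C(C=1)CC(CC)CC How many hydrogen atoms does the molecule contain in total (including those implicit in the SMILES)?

Walk through each heavy atom and fill implicit hydrogens from standard valence (C 4, N 3, O 2, S 2, halogen 1):
  atom 1: C, bond orders sum to 1 (valence 4) → 3 H
  atom 2: C, bond orders sum to 2 (valence 4) → 2 H
  atom 3: C, bond orders sum to 4 (valence 4) → 0 H
  atom 4: C, bond orders sum to 4 (valence 4) → 0 H
  atom 5: S, bond orders sum to 1 (valence 2) → 1 H
  atom 6: C, bond orders sum to 3 (valence 4) → 1 H
  atom 7: C, bond orders sum to 4 (valence 4) → 0 H
  atom 8: O, bond orders sum to 1 (valence 2) → 1 H
  atom 9: C, bond orders sum to 4 (valence 4) → 0 H
  atom 10: C, bond orders sum to 3 (valence 4) → 1 H
  atom 11: C, bond orders sum to 2 (valence 4) → 2 H
  atom 12: C, bond orders sum to 3 (valence 4) → 1 H
  atom 13: C, bond orders sum to 2 (valence 4) → 2 H
  atom 14: C, bond orders sum to 1 (valence 4) → 3 H
  atom 15: C, bond orders sum to 2 (valence 4) → 2 H
  atom 16: C, bond orders sum to 1 (valence 4) → 3 H
Total hydrogens: 22.

22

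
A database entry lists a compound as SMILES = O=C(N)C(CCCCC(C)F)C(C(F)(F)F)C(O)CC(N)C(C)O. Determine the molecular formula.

Walk through each heavy atom and fill implicit hydrogens from standard valence (C 4, N 3, O 2, S 2, halogen 1):
  atom 1: O, bond orders sum to 2 (valence 2) → 0 H
  atom 2: C, bond orders sum to 4 (valence 4) → 0 H
  atom 3: N, bond orders sum to 1 (valence 3) → 2 H
  atom 4: C, bond orders sum to 3 (valence 4) → 1 H
  atom 5: C, bond orders sum to 2 (valence 4) → 2 H
  atom 6: C, bond orders sum to 2 (valence 4) → 2 H
  atom 7: C, bond orders sum to 2 (valence 4) → 2 H
  atom 8: C, bond orders sum to 2 (valence 4) → 2 H
  atom 9: C, bond orders sum to 3 (valence 4) → 1 H
  atom 10: C, bond orders sum to 1 (valence 4) → 3 H
  atom 11: F (halogen, monovalent) → 0 H
  atom 12: C, bond orders sum to 3 (valence 4) → 1 H
  atom 13: C, bond orders sum to 4 (valence 4) → 0 H
  atom 14: F (halogen, monovalent) → 0 H
  atom 15: F (halogen, monovalent) → 0 H
  atom 16: F (halogen, monovalent) → 0 H
  atom 17: C, bond orders sum to 3 (valence 4) → 1 H
  atom 18: O, bond orders sum to 1 (valence 2) → 1 H
  atom 19: C, bond orders sum to 2 (valence 4) → 2 H
  atom 20: C, bond orders sum to 3 (valence 4) → 1 H
  atom 21: N, bond orders sum to 1 (valence 3) → 2 H
  atom 22: C, bond orders sum to 3 (valence 4) → 1 H
  atom 23: C, bond orders sum to 1 (valence 4) → 3 H
  atom 24: O, bond orders sum to 1 (valence 2) → 1 H
Totals → C:15, H:28, F:4, N:2, O:3.
In Hill order: C15H28F4N2O3.

C15H28F4N2O3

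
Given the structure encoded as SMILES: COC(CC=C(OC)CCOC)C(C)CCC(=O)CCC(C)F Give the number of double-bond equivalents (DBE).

2

Degree of unsaturation = (number of rings) + (number of π bonds).
Ring closures in the SMILES: 0.
π bonds: 2 double bonds (each 1 DoU) → 2 DoU from unsaturation.
Total DoU = 0 + 2 = 2.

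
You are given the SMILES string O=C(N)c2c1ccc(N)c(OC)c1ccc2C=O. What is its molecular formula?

Walk through each heavy atom and fill implicit hydrogens from standard valence (C 4, N 3, O 2, S 2, halogen 1); for lowercase aromatic atoms, an aromatic c carries 1 H when it has two neighbours and 0 H with three, and aromatic n carries 0 H:
  atom 1: O, bond orders sum to 2 (valence 2) → 0 H
  atom 2: C, bond orders sum to 4 (valence 4) → 0 H
  atom 3: N, bond orders sum to 1 (valence 3) → 2 H
  atom 4: aromatic c, 3 neighbours → 0 H
  atom 5: aromatic c, 3 neighbours → 0 H
  atom 6: aromatic c, 2 neighbours → 1 H
  atom 7: aromatic c, 2 neighbours → 1 H
  atom 8: aromatic c, 3 neighbours → 0 H
  atom 9: N, bond orders sum to 1 (valence 3) → 2 H
  atom 10: aromatic c, 3 neighbours → 0 H
  atom 11: O, bond orders sum to 2 (valence 2) → 0 H
  atom 12: C, bond orders sum to 1 (valence 4) → 3 H
  atom 13: aromatic c, 3 neighbours → 0 H
  atom 14: aromatic c, 2 neighbours → 1 H
  atom 15: aromatic c, 2 neighbours → 1 H
  atom 16: aromatic c, 3 neighbours → 0 H
  atom 17: C, bond orders sum to 3 (valence 4) → 1 H
  atom 18: O, bond orders sum to 2 (valence 2) → 0 H
Totals → C:13, H:12, N:2, O:3.

C13H12N2O3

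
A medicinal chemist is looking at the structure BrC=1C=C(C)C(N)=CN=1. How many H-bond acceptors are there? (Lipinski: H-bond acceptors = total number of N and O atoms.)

N atoms: 2; O atoms: 0.
Lipinski HBA = 2 + 0 = 2.

2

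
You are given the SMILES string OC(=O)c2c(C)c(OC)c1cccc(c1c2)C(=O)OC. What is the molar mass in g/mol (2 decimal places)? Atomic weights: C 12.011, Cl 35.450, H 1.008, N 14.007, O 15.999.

First, the molecular formula is C15H14O5 (counting implicit H from valence).
  C: 15 × 12.011 = 180.165
  H: 14 × 1.008 = 14.112
  O: 5 × 15.999 = 79.995
Sum: 15×12.011 + 14×1.008 + 5×15.999 = 274.272 → 274.27 g/mol.

274.27 g/mol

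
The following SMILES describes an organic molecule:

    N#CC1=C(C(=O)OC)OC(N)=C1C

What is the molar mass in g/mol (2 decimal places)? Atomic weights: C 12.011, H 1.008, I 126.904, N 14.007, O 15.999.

180.16 g/mol

First, the molecular formula is C8H8N2O3 (counting implicit H from valence).
  C: 8 × 12.011 = 96.088
  H: 8 × 1.008 = 8.064
  N: 2 × 14.007 = 28.014
  O: 3 × 15.999 = 47.997
Sum: 8×12.011 + 8×1.008 + 2×14.007 + 3×15.999 = 180.163 → 180.16 g/mol.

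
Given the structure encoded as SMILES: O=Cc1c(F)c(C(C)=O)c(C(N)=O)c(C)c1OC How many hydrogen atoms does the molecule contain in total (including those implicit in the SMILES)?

Walk through each heavy atom and fill implicit hydrogens from standard valence (C 4, N 3, O 2, S 2, halogen 1); for lowercase aromatic atoms, an aromatic c carries 1 H when it has two neighbours and 0 H with three, and aromatic n carries 0 H:
  atom 1: O, bond orders sum to 2 (valence 2) → 0 H
  atom 2: C, bond orders sum to 3 (valence 4) → 1 H
  atom 3: aromatic c, 3 neighbours → 0 H
  atom 4: aromatic c, 3 neighbours → 0 H
  atom 5: F (halogen, monovalent) → 0 H
  atom 6: aromatic c, 3 neighbours → 0 H
  atom 7: C, bond orders sum to 4 (valence 4) → 0 H
  atom 8: C, bond orders sum to 1 (valence 4) → 3 H
  atom 9: O, bond orders sum to 2 (valence 2) → 0 H
  atom 10: aromatic c, 3 neighbours → 0 H
  atom 11: C, bond orders sum to 4 (valence 4) → 0 H
  atom 12: N, bond orders sum to 1 (valence 3) → 2 H
  atom 13: O, bond orders sum to 2 (valence 2) → 0 H
  atom 14: aromatic c, 3 neighbours → 0 H
  atom 15: C, bond orders sum to 1 (valence 4) → 3 H
  atom 16: aromatic c, 3 neighbours → 0 H
  atom 17: O, bond orders sum to 2 (valence 2) → 0 H
  atom 18: C, bond orders sum to 1 (valence 4) → 3 H
Total hydrogens: 12.

12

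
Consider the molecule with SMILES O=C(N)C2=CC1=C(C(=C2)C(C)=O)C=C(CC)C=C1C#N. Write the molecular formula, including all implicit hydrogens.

Walk through each heavy atom and fill implicit hydrogens from standard valence (C 4, N 3, O 2, S 2, halogen 1):
  atom 1: O, bond orders sum to 2 (valence 2) → 0 H
  atom 2: C, bond orders sum to 4 (valence 4) → 0 H
  atom 3: N, bond orders sum to 1 (valence 3) → 2 H
  atom 4: C, bond orders sum to 4 (valence 4) → 0 H
  atom 5: C, bond orders sum to 3 (valence 4) → 1 H
  atom 6: C, bond orders sum to 4 (valence 4) → 0 H
  atom 7: C, bond orders sum to 4 (valence 4) → 0 H
  atom 8: C, bond orders sum to 4 (valence 4) → 0 H
  atom 9: C, bond orders sum to 3 (valence 4) → 1 H
  atom 10: C, bond orders sum to 4 (valence 4) → 0 H
  atom 11: C, bond orders sum to 1 (valence 4) → 3 H
  atom 12: O, bond orders sum to 2 (valence 2) → 0 H
  atom 13: C, bond orders sum to 3 (valence 4) → 1 H
  atom 14: C, bond orders sum to 4 (valence 4) → 0 H
  atom 15: C, bond orders sum to 2 (valence 4) → 2 H
  atom 16: C, bond orders sum to 1 (valence 4) → 3 H
  atom 17: C, bond orders sum to 3 (valence 4) → 1 H
  atom 18: C, bond orders sum to 4 (valence 4) → 0 H
  atom 19: C, bond orders sum to 4 (valence 4) → 0 H
  atom 20: N, bond orders sum to 3 (valence 3) → 0 H
Totals → C:16, H:14, N:2, O:2.

C16H14N2O2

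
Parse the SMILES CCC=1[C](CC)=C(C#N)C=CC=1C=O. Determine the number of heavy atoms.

Every atom symbol written in the SMILES (organic subset) is one heavy atom; implicit H are not written.
Heavy atoms by element → C:12, N:1, O:1.
Total: 14.

14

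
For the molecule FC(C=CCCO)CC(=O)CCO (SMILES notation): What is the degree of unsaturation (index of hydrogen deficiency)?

Molecular formula: C9H15FO3.
DoU = (2C + 2 + N − H − X) / 2, where X is the halogen count and O/S are ignored.
    = (2·9 + 2 + 0 − 15 − 1) / 2 = 4 / 2 = 2.

2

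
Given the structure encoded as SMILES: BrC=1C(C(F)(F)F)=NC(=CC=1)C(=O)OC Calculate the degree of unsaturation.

5

Degree of unsaturation = (number of rings) + (number of π bonds).
Ring closures in the SMILES: 1.
π bonds: 4 double bonds (each 1 DoU) → 4 DoU from unsaturation.
Total DoU = 1 + 4 = 5.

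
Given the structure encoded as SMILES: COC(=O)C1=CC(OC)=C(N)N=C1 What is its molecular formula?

Walk through each heavy atom and fill implicit hydrogens from standard valence (C 4, N 3, O 2, S 2, halogen 1):
  atom 1: C, bond orders sum to 1 (valence 4) → 3 H
  atom 2: O, bond orders sum to 2 (valence 2) → 0 H
  atom 3: C, bond orders sum to 4 (valence 4) → 0 H
  atom 4: O, bond orders sum to 2 (valence 2) → 0 H
  atom 5: C, bond orders sum to 4 (valence 4) → 0 H
  atom 6: C, bond orders sum to 3 (valence 4) → 1 H
  atom 7: C, bond orders sum to 4 (valence 4) → 0 H
  atom 8: O, bond orders sum to 2 (valence 2) → 0 H
  atom 9: C, bond orders sum to 1 (valence 4) → 3 H
  atom 10: C, bond orders sum to 4 (valence 4) → 0 H
  atom 11: N, bond orders sum to 1 (valence 3) → 2 H
  atom 12: N, bond orders sum to 3 (valence 3) → 0 H
  atom 13: C, bond orders sum to 3 (valence 4) → 1 H
Totals → C:8, H:10, N:2, O:3.

C8H10N2O3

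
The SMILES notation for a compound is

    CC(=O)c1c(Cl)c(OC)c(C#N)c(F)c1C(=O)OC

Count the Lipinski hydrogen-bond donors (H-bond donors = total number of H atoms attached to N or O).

0

Donors: find every N or O and count the H atoms it carries.
  atom 3 (O): bond orders sum to 2 → 0 H
  atom 8 (O): bond orders sum to 2 → 0 H
  atom 12 (N): bond orders sum to 3 → 0 H
  atom 17 (O): bond orders sum to 2 → 0 H
  atom 18 (O): bond orders sum to 2 → 0 H
Lipinski HBD = 0.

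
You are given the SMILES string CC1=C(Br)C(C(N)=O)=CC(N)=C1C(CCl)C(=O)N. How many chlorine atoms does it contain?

1

Scan the SMILES for Cl atoms (remember two-letter symbols like Cl and Br are single atoms).
Chlorine count: 1.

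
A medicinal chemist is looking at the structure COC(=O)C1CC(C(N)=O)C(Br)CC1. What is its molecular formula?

C9H14BrNO3

Walk through each heavy atom and fill implicit hydrogens from standard valence (C 4, N 3, O 2, S 2, halogen 1):
  atom 1: C, bond orders sum to 1 (valence 4) → 3 H
  atom 2: O, bond orders sum to 2 (valence 2) → 0 H
  atom 3: C, bond orders sum to 4 (valence 4) → 0 H
  atom 4: O, bond orders sum to 2 (valence 2) → 0 H
  atom 5: C, bond orders sum to 3 (valence 4) → 1 H
  atom 6: C, bond orders sum to 2 (valence 4) → 2 H
  atom 7: C, bond orders sum to 3 (valence 4) → 1 H
  atom 8: C, bond orders sum to 4 (valence 4) → 0 H
  atom 9: N, bond orders sum to 1 (valence 3) → 2 H
  atom 10: O, bond orders sum to 2 (valence 2) → 0 H
  atom 11: C, bond orders sum to 3 (valence 4) → 1 H
  atom 12: Br (halogen, monovalent) → 0 H
  atom 13: C, bond orders sum to 2 (valence 4) → 2 H
  atom 14: C, bond orders sum to 2 (valence 4) → 2 H
Totals → C:9, H:14, Br:1, N:1, O:3.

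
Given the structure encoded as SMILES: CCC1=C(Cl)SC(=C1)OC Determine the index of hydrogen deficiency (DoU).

Degree of unsaturation = (number of rings) + (number of π bonds).
Ring closures in the SMILES: 1.
π bonds: 2 double bonds (each 1 DoU) → 2 DoU from unsaturation.
Total DoU = 1 + 2 = 3.

3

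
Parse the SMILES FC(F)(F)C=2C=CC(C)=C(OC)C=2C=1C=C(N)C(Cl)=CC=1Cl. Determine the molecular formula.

Walk through each heavy atom and fill implicit hydrogens from standard valence (C 4, N 3, O 2, S 2, halogen 1):
  atom 1: F (halogen, monovalent) → 0 H
  atom 2: C, bond orders sum to 4 (valence 4) → 0 H
  atom 3: F (halogen, monovalent) → 0 H
  atom 4: F (halogen, monovalent) → 0 H
  atom 5: C, bond orders sum to 4 (valence 4) → 0 H
  atom 6: C, bond orders sum to 3 (valence 4) → 1 H
  atom 7: C, bond orders sum to 3 (valence 4) → 1 H
  atom 8: C, bond orders sum to 4 (valence 4) → 0 H
  atom 9: C, bond orders sum to 1 (valence 4) → 3 H
  atom 10: C, bond orders sum to 4 (valence 4) → 0 H
  atom 11: O, bond orders sum to 2 (valence 2) → 0 H
  atom 12: C, bond orders sum to 1 (valence 4) → 3 H
  atom 13: C, bond orders sum to 4 (valence 4) → 0 H
  atom 14: C, bond orders sum to 4 (valence 4) → 0 H
  atom 15: C, bond orders sum to 3 (valence 4) → 1 H
  atom 16: C, bond orders sum to 4 (valence 4) → 0 H
  atom 17: N, bond orders sum to 1 (valence 3) → 2 H
  atom 18: C, bond orders sum to 4 (valence 4) → 0 H
  atom 19: Cl (halogen, monovalent) → 0 H
  atom 20: C, bond orders sum to 3 (valence 4) → 1 H
  atom 21: C, bond orders sum to 4 (valence 4) → 0 H
  atom 22: Cl (halogen, monovalent) → 0 H
Totals → C:15, H:12, Cl:2, F:3, N:1, O:1.

C15H12Cl2F3NO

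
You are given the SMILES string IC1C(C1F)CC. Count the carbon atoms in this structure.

5

Count every carbon token in the SMILES (each C, including those in ring-closure positions and inside branches).
Carbon count: 5.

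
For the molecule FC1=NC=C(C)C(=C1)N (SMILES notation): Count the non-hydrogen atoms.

Every atom symbol written in the SMILES (organic subset) is one heavy atom; implicit H are not written.
Heavy atoms by element → C:6, F:1, N:2.
Total: 9.

9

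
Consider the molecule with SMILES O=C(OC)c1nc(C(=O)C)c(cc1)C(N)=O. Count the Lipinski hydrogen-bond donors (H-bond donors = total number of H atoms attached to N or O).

Donors: find every N or O and count the H atoms it carries.
  atom 1 (O): bond orders sum to 2 → 0 H
  atom 3 (O): bond orders sum to 2 → 0 H
  atom 6 (N): bond orders sum to 3 → 0 H
  atom 9 (O): bond orders sum to 2 → 0 H
  atom 15 (N): bond orders sum to 1 → 2 H
  atom 16 (O): bond orders sum to 2 → 0 H
Lipinski HBD = 2.

2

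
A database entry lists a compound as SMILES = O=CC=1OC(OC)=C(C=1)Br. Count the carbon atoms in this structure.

6

Count every carbon token in the SMILES (each C, including those in ring-closure positions and inside branches).
Carbon count: 6.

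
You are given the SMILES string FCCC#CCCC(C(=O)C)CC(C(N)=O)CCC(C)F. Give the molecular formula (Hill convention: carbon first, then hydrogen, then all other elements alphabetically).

C16H25F2NO2

Walk through each heavy atom and fill implicit hydrogens from standard valence (C 4, N 3, O 2, S 2, halogen 1):
  atom 1: F (halogen, monovalent) → 0 H
  atom 2: C, bond orders sum to 2 (valence 4) → 2 H
  atom 3: C, bond orders sum to 2 (valence 4) → 2 H
  atom 4: C, bond orders sum to 4 (valence 4) → 0 H
  atom 5: C, bond orders sum to 4 (valence 4) → 0 H
  atom 6: C, bond orders sum to 2 (valence 4) → 2 H
  atom 7: C, bond orders sum to 2 (valence 4) → 2 H
  atom 8: C, bond orders sum to 3 (valence 4) → 1 H
  atom 9: C, bond orders sum to 4 (valence 4) → 0 H
  atom 10: O, bond orders sum to 2 (valence 2) → 0 H
  atom 11: C, bond orders sum to 1 (valence 4) → 3 H
  atom 12: C, bond orders sum to 2 (valence 4) → 2 H
  atom 13: C, bond orders sum to 3 (valence 4) → 1 H
  atom 14: C, bond orders sum to 4 (valence 4) → 0 H
  atom 15: N, bond orders sum to 1 (valence 3) → 2 H
  atom 16: O, bond orders sum to 2 (valence 2) → 0 H
  atom 17: C, bond orders sum to 2 (valence 4) → 2 H
  atom 18: C, bond orders sum to 2 (valence 4) → 2 H
  atom 19: C, bond orders sum to 3 (valence 4) → 1 H
  atom 20: C, bond orders sum to 1 (valence 4) → 3 H
  atom 21: F (halogen, monovalent) → 0 H
Totals → C:16, H:25, F:2, N:1, O:2.
In Hill order: C16H25F2NO2.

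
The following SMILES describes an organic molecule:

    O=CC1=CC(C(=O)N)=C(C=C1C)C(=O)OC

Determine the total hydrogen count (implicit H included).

Walk through each heavy atom and fill implicit hydrogens from standard valence (C 4, N 3, O 2, S 2, halogen 1):
  atom 1: O, bond orders sum to 2 (valence 2) → 0 H
  atom 2: C, bond orders sum to 3 (valence 4) → 1 H
  atom 3: C, bond orders sum to 4 (valence 4) → 0 H
  atom 4: C, bond orders sum to 3 (valence 4) → 1 H
  atom 5: C, bond orders sum to 4 (valence 4) → 0 H
  atom 6: C, bond orders sum to 4 (valence 4) → 0 H
  atom 7: O, bond orders sum to 2 (valence 2) → 0 H
  atom 8: N, bond orders sum to 1 (valence 3) → 2 H
  atom 9: C, bond orders sum to 4 (valence 4) → 0 H
  atom 10: C, bond orders sum to 3 (valence 4) → 1 H
  atom 11: C, bond orders sum to 4 (valence 4) → 0 H
  atom 12: C, bond orders sum to 1 (valence 4) → 3 H
  atom 13: C, bond orders sum to 4 (valence 4) → 0 H
  atom 14: O, bond orders sum to 2 (valence 2) → 0 H
  atom 15: O, bond orders sum to 2 (valence 2) → 0 H
  atom 16: C, bond orders sum to 1 (valence 4) → 3 H
Total hydrogens: 11.

11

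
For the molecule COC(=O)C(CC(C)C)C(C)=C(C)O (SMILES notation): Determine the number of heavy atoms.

Every atom symbol written in the SMILES (organic subset) is one heavy atom; implicit H are not written.
Heavy atoms by element → C:11, O:3.
Total: 14.

14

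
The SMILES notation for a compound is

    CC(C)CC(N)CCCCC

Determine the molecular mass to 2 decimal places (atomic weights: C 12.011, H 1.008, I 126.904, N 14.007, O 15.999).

157.30 g/mol

First, the molecular formula is C10H23N (counting implicit H from valence).
  C: 10 × 12.011 = 120.110
  H: 23 × 1.008 = 23.184
  N: 1 × 14.007 = 14.007
Sum: 10×12.011 + 23×1.008 + 1×14.007 = 157.301 → 157.30 g/mol.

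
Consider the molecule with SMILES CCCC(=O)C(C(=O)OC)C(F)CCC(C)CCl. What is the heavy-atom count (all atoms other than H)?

Every atom symbol written in the SMILES (organic subset) is one heavy atom; implicit H are not written.
Heavy atoms by element → C:13, Cl:1, F:1, O:3.
Total: 18.

18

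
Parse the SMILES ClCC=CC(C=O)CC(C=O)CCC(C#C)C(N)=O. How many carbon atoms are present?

Count every carbon token in the SMILES (each C, including those in ring-closure positions and inside branches).
Carbon count: 14.

14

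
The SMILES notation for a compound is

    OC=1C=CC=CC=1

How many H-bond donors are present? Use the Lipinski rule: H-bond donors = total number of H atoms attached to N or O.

1

Donors: find every N or O and count the H atoms it carries.
  atom 1 (O): bond orders sum to 1 → 1 H
Lipinski HBD = 1.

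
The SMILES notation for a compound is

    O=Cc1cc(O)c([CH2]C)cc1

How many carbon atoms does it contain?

9

Count every carbon token in the SMILES (each C, including those in ring-closure positions and inside branches).
Carbon count: 9.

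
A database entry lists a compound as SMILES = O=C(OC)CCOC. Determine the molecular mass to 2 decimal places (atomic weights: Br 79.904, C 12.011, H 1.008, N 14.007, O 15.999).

First, the molecular formula is C5H10O3 (counting implicit H from valence).
  C: 5 × 12.011 = 60.055
  H: 10 × 1.008 = 10.080
  O: 3 × 15.999 = 47.997
Sum: 5×12.011 + 10×1.008 + 3×15.999 = 118.132 → 118.13 g/mol.

118.13 g/mol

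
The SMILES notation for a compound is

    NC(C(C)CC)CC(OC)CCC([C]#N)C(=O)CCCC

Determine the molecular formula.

C17H32N2O2

Walk through each heavy atom and fill implicit hydrogens from standard valence (C 4, N 3, O 2, S 2, halogen 1):
  atom 1: N, bond orders sum to 1 (valence 3) → 2 H
  atom 2: C, bond orders sum to 3 (valence 4) → 1 H
  atom 3: C, bond orders sum to 3 (valence 4) → 1 H
  atom 4: C, bond orders sum to 1 (valence 4) → 3 H
  atom 5: C, bond orders sum to 2 (valence 4) → 2 H
  atom 6: C, bond orders sum to 1 (valence 4) → 3 H
  atom 7: C, bond orders sum to 2 (valence 4) → 2 H
  atom 8: C, bond orders sum to 3 (valence 4) → 1 H
  atom 9: O, bond orders sum to 2 (valence 2) → 0 H
  atom 10: C, bond orders sum to 1 (valence 4) → 3 H
  atom 11: C, bond orders sum to 2 (valence 4) → 2 H
  atom 12: C, bond orders sum to 2 (valence 4) → 2 H
  atom 13: C, bond orders sum to 3 (valence 4) → 1 H
  atom 14: C with explicit H count 0
  atom 15: N, bond orders sum to 3 (valence 3) → 0 H
  atom 16: C, bond orders sum to 4 (valence 4) → 0 H
  atom 17: O, bond orders sum to 2 (valence 2) → 0 H
  atom 18: C, bond orders sum to 2 (valence 4) → 2 H
  atom 19: C, bond orders sum to 2 (valence 4) → 2 H
  atom 20: C, bond orders sum to 2 (valence 4) → 2 H
  atom 21: C, bond orders sum to 1 (valence 4) → 3 H
Totals → C:17, H:32, N:2, O:2.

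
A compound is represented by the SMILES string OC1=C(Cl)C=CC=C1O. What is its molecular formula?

Walk through each heavy atom and fill implicit hydrogens from standard valence (C 4, N 3, O 2, S 2, halogen 1):
  atom 1: O, bond orders sum to 1 (valence 2) → 1 H
  atom 2: C, bond orders sum to 4 (valence 4) → 0 H
  atom 3: C, bond orders sum to 4 (valence 4) → 0 H
  atom 4: Cl (halogen, monovalent) → 0 H
  atom 5: C, bond orders sum to 3 (valence 4) → 1 H
  atom 6: C, bond orders sum to 3 (valence 4) → 1 H
  atom 7: C, bond orders sum to 3 (valence 4) → 1 H
  atom 8: C, bond orders sum to 4 (valence 4) → 0 H
  atom 9: O, bond orders sum to 1 (valence 2) → 1 H
Totals → C:6, H:5, Cl:1, O:2.

C6H5ClO2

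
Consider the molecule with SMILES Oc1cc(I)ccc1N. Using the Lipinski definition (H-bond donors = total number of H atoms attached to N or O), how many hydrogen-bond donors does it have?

Donors: find every N or O and count the H atoms it carries.
  atom 1 (O): bond orders sum to 1 → 1 H
  atom 9 (N): bond orders sum to 1 → 2 H
Lipinski HBD = 3.

3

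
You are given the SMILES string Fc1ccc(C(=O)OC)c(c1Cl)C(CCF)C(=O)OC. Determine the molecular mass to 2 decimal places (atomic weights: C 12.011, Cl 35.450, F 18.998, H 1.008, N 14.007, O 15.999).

306.69 g/mol

First, the molecular formula is C13H13ClF2O4 (counting implicit H from valence).
  C: 13 × 12.011 = 156.143
  Cl: 1 × 35.450 = 35.450
  F: 2 × 18.998 = 37.996
  H: 13 × 1.008 = 13.104
  O: 4 × 15.999 = 63.996
Sum: 13×12.011 + 1×35.450 + 2×18.998 + 13×1.008 + 4×15.999 = 306.689 → 306.69 g/mol.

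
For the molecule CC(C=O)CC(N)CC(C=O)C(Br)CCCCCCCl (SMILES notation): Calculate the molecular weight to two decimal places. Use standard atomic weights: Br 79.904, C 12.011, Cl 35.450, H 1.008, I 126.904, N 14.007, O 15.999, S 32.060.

First, the molecular formula is C15H27BrClNO2 (counting implicit H from valence).
  Br: 1 × 79.904 = 79.904
  C: 15 × 12.011 = 180.165
  Cl: 1 × 35.450 = 35.450
  H: 27 × 1.008 = 27.216
  N: 1 × 14.007 = 14.007
  O: 2 × 15.999 = 31.998
Sum: 1×79.904 + 15×12.011 + 1×35.450 + 27×1.008 + 1×14.007 + 2×15.999 = 368.740 → 368.74 g/mol.

368.74 g/mol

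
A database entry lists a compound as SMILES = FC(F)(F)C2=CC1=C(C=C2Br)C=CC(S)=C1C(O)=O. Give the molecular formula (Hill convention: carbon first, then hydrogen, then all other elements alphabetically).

C12H6BrF3O2S

Walk through each heavy atom and fill implicit hydrogens from standard valence (C 4, N 3, O 2, S 2, halogen 1):
  atom 1: F (halogen, monovalent) → 0 H
  atom 2: C, bond orders sum to 4 (valence 4) → 0 H
  atom 3: F (halogen, monovalent) → 0 H
  atom 4: F (halogen, monovalent) → 0 H
  atom 5: C, bond orders sum to 4 (valence 4) → 0 H
  atom 6: C, bond orders sum to 3 (valence 4) → 1 H
  atom 7: C, bond orders sum to 4 (valence 4) → 0 H
  atom 8: C, bond orders sum to 4 (valence 4) → 0 H
  atom 9: C, bond orders sum to 3 (valence 4) → 1 H
  atom 10: C, bond orders sum to 4 (valence 4) → 0 H
  atom 11: Br (halogen, monovalent) → 0 H
  atom 12: C, bond orders sum to 3 (valence 4) → 1 H
  atom 13: C, bond orders sum to 3 (valence 4) → 1 H
  atom 14: C, bond orders sum to 4 (valence 4) → 0 H
  atom 15: S, bond orders sum to 1 (valence 2) → 1 H
  atom 16: C, bond orders sum to 4 (valence 4) → 0 H
  atom 17: C, bond orders sum to 4 (valence 4) → 0 H
  atom 18: O, bond orders sum to 1 (valence 2) → 1 H
  atom 19: O, bond orders sum to 2 (valence 2) → 0 H
Totals → C:12, H:6, Br:1, F:3, O:2, S:1.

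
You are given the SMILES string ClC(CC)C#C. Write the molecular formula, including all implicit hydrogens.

C5H7Cl

Walk through each heavy atom and fill implicit hydrogens from standard valence (C 4, N 3, O 2, S 2, halogen 1):
  atom 1: Cl (halogen, monovalent) → 0 H
  atom 2: C, bond orders sum to 3 (valence 4) → 1 H
  atom 3: C, bond orders sum to 2 (valence 4) → 2 H
  atom 4: C, bond orders sum to 1 (valence 4) → 3 H
  atom 5: C, bond orders sum to 4 (valence 4) → 0 H
  atom 6: C, bond orders sum to 3 (valence 4) → 1 H
Totals → C:5, H:7, Cl:1.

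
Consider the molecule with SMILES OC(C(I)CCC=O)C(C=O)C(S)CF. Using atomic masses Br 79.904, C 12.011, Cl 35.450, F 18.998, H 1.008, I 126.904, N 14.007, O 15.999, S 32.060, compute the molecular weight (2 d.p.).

348.17 g/mol

First, the molecular formula is C9H14FIO3S (counting implicit H from valence).
  C: 9 × 12.011 = 108.099
  F: 1 × 18.998 = 18.998
  H: 14 × 1.008 = 14.112
  I: 1 × 126.904 = 126.904
  O: 3 × 15.999 = 47.997
  S: 1 × 32.060 = 32.060
Sum: 9×12.011 + 1×18.998 + 14×1.008 + 1×126.904 + 3×15.999 + 1×32.060 = 348.170 → 348.17 g/mol.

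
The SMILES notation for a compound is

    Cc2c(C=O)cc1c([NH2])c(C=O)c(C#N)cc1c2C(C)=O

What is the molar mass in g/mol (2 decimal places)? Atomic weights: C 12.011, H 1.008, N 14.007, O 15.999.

First, the molecular formula is C16H12N2O3 (counting implicit H from valence).
  C: 16 × 12.011 = 192.176
  H: 12 × 1.008 = 12.096
  N: 2 × 14.007 = 28.014
  O: 3 × 15.999 = 47.997
Sum: 16×12.011 + 12×1.008 + 2×14.007 + 3×15.999 = 280.283 → 280.28 g/mol.

280.28 g/mol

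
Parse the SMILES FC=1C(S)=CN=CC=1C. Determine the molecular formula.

C6H6FNS

Walk through each heavy atom and fill implicit hydrogens from standard valence (C 4, N 3, O 2, S 2, halogen 1):
  atom 1: F (halogen, monovalent) → 0 H
  atom 2: C, bond orders sum to 4 (valence 4) → 0 H
  atom 3: C, bond orders sum to 4 (valence 4) → 0 H
  atom 4: S, bond orders sum to 1 (valence 2) → 1 H
  atom 5: C, bond orders sum to 3 (valence 4) → 1 H
  atom 6: N, bond orders sum to 3 (valence 3) → 0 H
  atom 7: C, bond orders sum to 3 (valence 4) → 1 H
  atom 8: C, bond orders sum to 4 (valence 4) → 0 H
  atom 9: C, bond orders sum to 1 (valence 4) → 3 H
Totals → C:6, H:6, F:1, N:1, S:1.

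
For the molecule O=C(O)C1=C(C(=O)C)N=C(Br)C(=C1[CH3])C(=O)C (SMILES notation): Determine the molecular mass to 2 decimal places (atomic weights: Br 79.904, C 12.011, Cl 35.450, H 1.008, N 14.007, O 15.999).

300.11 g/mol

First, the molecular formula is C11H10BrNO4 (counting implicit H from valence).
  Br: 1 × 79.904 = 79.904
  C: 11 × 12.011 = 132.121
  H: 10 × 1.008 = 10.080
  N: 1 × 14.007 = 14.007
  O: 4 × 15.999 = 63.996
Sum: 1×79.904 + 11×12.011 + 10×1.008 + 1×14.007 + 4×15.999 = 300.108 → 300.11 g/mol.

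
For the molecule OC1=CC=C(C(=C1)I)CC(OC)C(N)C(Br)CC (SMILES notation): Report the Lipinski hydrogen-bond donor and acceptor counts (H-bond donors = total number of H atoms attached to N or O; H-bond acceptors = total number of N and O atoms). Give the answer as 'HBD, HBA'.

3, 3

Donors: find every N or O and count the H atoms it carries.
  atom 1 (O): bond orders sum to 1 → 1 H
  atom 11 (O): bond orders sum to 2 → 0 H
  atom 14 (N): bond orders sum to 1 → 2 H
Lipinski HBD = 3.
Acceptors: N atoms = 1, O atoms = 2 → HBA = 3.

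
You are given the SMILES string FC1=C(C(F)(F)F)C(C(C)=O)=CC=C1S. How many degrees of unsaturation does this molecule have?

5

Degree of unsaturation = (number of rings) + (number of π bonds).
Ring closures in the SMILES: 1.
π bonds: 4 double bonds (each 1 DoU) → 4 DoU from unsaturation.
Total DoU = 1 + 4 = 5.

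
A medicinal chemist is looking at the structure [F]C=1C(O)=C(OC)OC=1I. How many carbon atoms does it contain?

Count every carbon token in the SMILES (each C, including those in ring-closure positions and inside branches).
Carbon count: 5.

5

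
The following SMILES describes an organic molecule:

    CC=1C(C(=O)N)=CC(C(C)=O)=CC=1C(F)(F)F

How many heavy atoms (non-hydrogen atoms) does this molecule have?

17

Every atom symbol written in the SMILES (organic subset) is one heavy atom; implicit H are not written.
Heavy atoms by element → C:11, F:3, N:1, O:2.
Total: 17.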